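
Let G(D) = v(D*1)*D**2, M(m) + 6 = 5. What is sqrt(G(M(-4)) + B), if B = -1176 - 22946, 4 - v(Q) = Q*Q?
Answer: I*sqrt(24119) ≈ 155.3*I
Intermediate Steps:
v(Q) = 4 - Q**2 (v(Q) = 4 - Q*Q = 4 - Q**2)
M(m) = -1 (M(m) = -6 + 5 = -1)
B = -24122
G(D) = D**2*(4 - D**2) (G(D) = (4 - (D*1)**2)*D**2 = (4 - D**2)*D**2 = D**2*(4 - D**2))
sqrt(G(M(-4)) + B) = sqrt((-1)**2*(4 - 1*(-1)**2) - 24122) = sqrt(1*(4 - 1*1) - 24122) = sqrt(1*(4 - 1) - 24122) = sqrt(1*3 - 24122) = sqrt(3 - 24122) = sqrt(-24119) = I*sqrt(24119)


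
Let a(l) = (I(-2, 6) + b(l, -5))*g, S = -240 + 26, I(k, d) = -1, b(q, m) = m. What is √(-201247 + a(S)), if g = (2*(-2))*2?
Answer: I*√201199 ≈ 448.55*I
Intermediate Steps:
g = -8 (g = -4*2 = -8)
S = -214
a(l) = 48 (a(l) = (-1 - 5)*(-8) = -6*(-8) = 48)
√(-201247 + a(S)) = √(-201247 + 48) = √(-201199) = I*√201199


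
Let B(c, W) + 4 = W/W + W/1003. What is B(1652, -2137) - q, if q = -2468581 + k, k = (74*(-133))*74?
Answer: 3206474521/1003 ≈ 3.1969e+6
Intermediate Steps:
B(c, W) = -3 + W/1003 (B(c, W) = -4 + (W/W + W/1003) = -4 + (1 + W*(1/1003)) = -4 + (1 + W/1003) = -3 + W/1003)
k = -728308 (k = -9842*74 = -728308)
q = -3196889 (q = -2468581 - 728308 = -3196889)
B(1652, -2137) - q = (-3 + (1/1003)*(-2137)) - 1*(-3196889) = (-3 - 2137/1003) + 3196889 = -5146/1003 + 3196889 = 3206474521/1003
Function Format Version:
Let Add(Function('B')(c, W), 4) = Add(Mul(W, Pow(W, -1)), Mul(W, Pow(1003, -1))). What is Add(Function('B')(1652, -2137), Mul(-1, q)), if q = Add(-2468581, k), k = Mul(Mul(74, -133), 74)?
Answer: Rational(3206474521, 1003) ≈ 3.1969e+6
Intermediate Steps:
Function('B')(c, W) = Add(-3, Mul(Rational(1, 1003), W)) (Function('B')(c, W) = Add(-4, Add(Mul(W, Pow(W, -1)), Mul(W, Pow(1003, -1)))) = Add(-4, Add(1, Mul(W, Rational(1, 1003)))) = Add(-4, Add(1, Mul(Rational(1, 1003), W))) = Add(-3, Mul(Rational(1, 1003), W)))
k = -728308 (k = Mul(-9842, 74) = -728308)
q = -3196889 (q = Add(-2468581, -728308) = -3196889)
Add(Function('B')(1652, -2137), Mul(-1, q)) = Add(Add(-3, Mul(Rational(1, 1003), -2137)), Mul(-1, -3196889)) = Add(Add(-3, Rational(-2137, 1003)), 3196889) = Add(Rational(-5146, 1003), 3196889) = Rational(3206474521, 1003)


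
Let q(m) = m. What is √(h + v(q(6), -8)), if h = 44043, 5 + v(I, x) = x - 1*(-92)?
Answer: √44122 ≈ 210.05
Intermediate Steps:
v(I, x) = 87 + x (v(I, x) = -5 + (x - 1*(-92)) = -5 + (x + 92) = -5 + (92 + x) = 87 + x)
√(h + v(q(6), -8)) = √(44043 + (87 - 8)) = √(44043 + 79) = √44122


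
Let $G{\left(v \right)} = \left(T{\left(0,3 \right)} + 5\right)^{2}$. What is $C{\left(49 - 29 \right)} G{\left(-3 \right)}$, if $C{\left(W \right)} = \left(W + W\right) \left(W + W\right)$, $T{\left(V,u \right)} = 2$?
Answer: $78400$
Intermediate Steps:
$C{\left(W \right)} = 4 W^{2}$ ($C{\left(W \right)} = 2 W 2 W = 4 W^{2}$)
$G{\left(v \right)} = 49$ ($G{\left(v \right)} = \left(2 + 5\right)^{2} = 7^{2} = 49$)
$C{\left(49 - 29 \right)} G{\left(-3 \right)} = 4 \left(49 - 29\right)^{2} \cdot 49 = 4 \cdot 20^{2} \cdot 49 = 4 \cdot 400 \cdot 49 = 1600 \cdot 49 = 78400$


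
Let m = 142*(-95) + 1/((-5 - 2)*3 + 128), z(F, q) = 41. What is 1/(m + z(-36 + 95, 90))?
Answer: -107/1439042 ≈ -7.4355e-5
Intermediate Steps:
m = -1443429/107 (m = -13490 + 1/(-7*3 + 128) = -13490 + 1/(-21 + 128) = -13490 + 1/107 = -1443429/107 ≈ -13490.)
1/(m + z(-36 + 95, 90)) = 1/(-1443429/107 + 41) = 1/(-1439042/107) = -107/1439042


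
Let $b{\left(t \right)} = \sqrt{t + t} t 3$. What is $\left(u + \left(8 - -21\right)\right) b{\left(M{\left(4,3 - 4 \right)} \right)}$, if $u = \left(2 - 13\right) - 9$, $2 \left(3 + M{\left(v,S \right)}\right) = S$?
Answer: $- \frac{189 i \sqrt{7}}{2} \approx - 250.02 i$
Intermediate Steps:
$M{\left(v,S \right)} = -3 + \frac{S}{2}$
$u = -20$ ($u = -11 - 9 = -20$)
$b{\left(t \right)} = 3 \sqrt{2} t^{\frac{3}{2}}$ ($b{\left(t \right)} = \sqrt{2 t} t 3 = \sqrt{2} \sqrt{t} t 3 = \sqrt{2} t^{\frac{3}{2}} \cdot 3 = 3 \sqrt{2} t^{\frac{3}{2}}$)
$\left(u + \left(8 - -21\right)\right) b{\left(M{\left(4,3 - 4 \right)} \right)} = \left(-20 + \left(8 - -21\right)\right) 3 \sqrt{2} \left(-3 + \frac{3 - 4}{2}\right)^{\frac{3}{2}} = \left(-20 + \left(8 + 21\right)\right) 3 \sqrt{2} \left(-3 + \frac{1}{2} \left(-1\right)\right)^{\frac{3}{2}} = \left(-20 + 29\right) 3 \sqrt{2} \left(-3 - \frac{1}{2}\right)^{\frac{3}{2}} = 9 \cdot 3 \sqrt{2} \left(- \frac{7}{2}\right)^{\frac{3}{2}} = 9 \cdot 3 \sqrt{2} \left(- \frac{7 i \sqrt{14}}{4}\right) = 9 \left(- \frac{21 i \sqrt{7}}{2}\right) = - \frac{189 i \sqrt{7}}{2}$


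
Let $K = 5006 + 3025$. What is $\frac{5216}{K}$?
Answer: $\frac{5216}{8031} \approx 0.64948$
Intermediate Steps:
$K = 8031$
$\frac{5216}{K} = \frac{5216}{8031}$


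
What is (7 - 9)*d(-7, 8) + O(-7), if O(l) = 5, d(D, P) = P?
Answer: -11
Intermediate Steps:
(7 - 9)*d(-7, 8) + O(-7) = (7 - 9)*8 + 5 = -2*8 + 5 = -16 + 5 = -11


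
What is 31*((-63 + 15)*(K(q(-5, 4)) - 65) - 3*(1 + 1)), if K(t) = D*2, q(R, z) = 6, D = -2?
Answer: 102486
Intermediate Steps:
K(t) = -4 (K(t) = -2*2 = -4)
31*((-63 + 15)*(K(q(-5, 4)) - 65) - 3*(1 + 1)) = 31*((-63 + 15)*(-4 - 65) - 3*(1 + 1)) = 31*(-48*(-69) - 3*2) = 31*(3312 - 6) = 31*3306 = 102486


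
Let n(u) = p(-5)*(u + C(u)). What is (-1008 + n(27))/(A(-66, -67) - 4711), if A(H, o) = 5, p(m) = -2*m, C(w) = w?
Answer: 18/181 ≈ 0.099447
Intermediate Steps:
n(u) = 20*u (n(u) = (-2*(-5))*(u + u) = 10*(2*u) = 20*u)
(-1008 + n(27))/(A(-66, -67) - 4711) = (-1008 + 20*27)/(5 - 4711) = (-1008 + 540)/(-4706) = -468*(-1/4706) = 18/181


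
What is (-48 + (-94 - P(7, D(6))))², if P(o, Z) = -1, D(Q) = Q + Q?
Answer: 19881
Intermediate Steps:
D(Q) = 2*Q
(-48 + (-94 - P(7, D(6))))² = (-48 + (-94 - 1*(-1)))² = (-48 + (-94 + 1))² = (-48 - 93)² = (-141)² = 19881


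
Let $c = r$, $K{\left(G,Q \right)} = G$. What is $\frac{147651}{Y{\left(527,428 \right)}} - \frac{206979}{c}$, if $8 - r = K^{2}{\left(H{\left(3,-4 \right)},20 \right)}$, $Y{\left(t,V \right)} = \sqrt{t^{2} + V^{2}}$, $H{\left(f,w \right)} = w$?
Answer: $\frac{206979}{8} + \frac{147651 \sqrt{460913}}{460913} \approx 26090.0$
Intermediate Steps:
$Y{\left(t,V \right)} = \sqrt{V^{2} + t^{2}}$
$r = -8$ ($r = 8 - \left(-4\right)^{2} = 8 - 16 = -8$)
$c = -8$
$\frac{147651}{Y{\left(527,428 \right)}} - \frac{206979}{c} = \frac{147651}{\sqrt{428^{2} + 527^{2}}} - \frac{206979}{-8} = \frac{147651}{\sqrt{183184 + 277729}} - - \frac{206979}{8} = \frac{147651}{\sqrt{460913}} + \frac{206979}{8} = 147651 \frac{\sqrt{460913}}{460913} + \frac{206979}{8} = \frac{147651 \sqrt{460913}}{460913} + \frac{206979}{8} = \frac{206979}{8} + \frac{147651 \sqrt{460913}}{460913}$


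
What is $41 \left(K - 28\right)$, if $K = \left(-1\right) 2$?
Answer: $-1230$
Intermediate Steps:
$K = -2$
$41 \left(K - 28\right) = 41 \left(-2 - 28\right) = 41 \left(-30\right) = -1230$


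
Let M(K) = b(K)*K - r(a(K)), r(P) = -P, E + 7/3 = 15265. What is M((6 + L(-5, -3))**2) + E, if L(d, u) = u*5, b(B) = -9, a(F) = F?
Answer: 43844/3 ≈ 14615.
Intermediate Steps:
E = 45788/3 (E = -7/3 + 15265 = 45788/3 ≈ 15263.)
L(d, u) = 5*u
M(K) = -8*K (M(K) = -9*K - (-1)*K = -9*K + K = -8*K)
M((6 + L(-5, -3))**2) + E = -8*(6 + 5*(-3))**2 + 45788/3 = -8*(6 - 15)**2 + 45788/3 = -8*(-9)**2 + 45788/3 = -8*81 + 45788/3 = -648 + 45788/3 = 43844/3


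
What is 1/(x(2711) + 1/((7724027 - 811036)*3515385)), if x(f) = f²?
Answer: 24301824866535/178606772194921179736 ≈ 1.3606e-7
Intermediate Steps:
1/(x(2711) + 1/((7724027 - 811036)*3515385)) = 1/(2711² + 1/((7724027 - 811036)*3515385)) = 1/(7349521 + (1/3515385)/6912991) = 1/(7349521 + (1/6912991)*(1/3515385)) = 1/(7349521 + 1/24301824866535) = 1/(178606772194921179736/24301824866535) = 24301824866535/178606772194921179736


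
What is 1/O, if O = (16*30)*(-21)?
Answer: -1/10080 ≈ -9.9206e-5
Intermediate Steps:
O = -10080 (O = 480*(-21) = -10080)
1/O = 1/(-10080) = -1/10080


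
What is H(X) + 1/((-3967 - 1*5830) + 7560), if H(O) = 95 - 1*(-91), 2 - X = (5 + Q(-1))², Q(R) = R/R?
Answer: 416081/2237 ≈ 186.00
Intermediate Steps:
Q(R) = 1
X = -34 (X = 2 - (5 + 1)² = 2 - 1*6² = 2 - 1*36 = 2 - 36 = -34)
H(O) = 186 (H(O) = 95 + 91 = 186)
H(X) + 1/((-3967 - 1*5830) + 7560) = 186 + 1/((-3967 - 1*5830) + 7560) = 186 + 1/((-3967 - 5830) + 7560) = 186 + 1/(-9797 + 7560) = 186 + 1/(-2237) = 186 - 1/2237 = 416081/2237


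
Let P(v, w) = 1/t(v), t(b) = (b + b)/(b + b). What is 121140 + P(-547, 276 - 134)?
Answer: 121141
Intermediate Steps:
t(b) = 1 (t(b) = (2*b)/((2*b)) = (2*b)*(1/(2*b)) = 1)
P(v, w) = 1 (P(v, w) = 1/1 = 1)
121140 + P(-547, 276 - 134) = 121140 + 1 = 121141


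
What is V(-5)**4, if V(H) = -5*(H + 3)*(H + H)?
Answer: 100000000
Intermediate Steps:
V(H) = -10*H*(3 + H) (V(H) = -5*(3 + H)*2*H = -10*H*(3 + H))
V(-5)**4 = (-10*(-5)*(3 - 5))**4 = (-10*(-5)*(-2))**4 = (-100)**4 = 100000000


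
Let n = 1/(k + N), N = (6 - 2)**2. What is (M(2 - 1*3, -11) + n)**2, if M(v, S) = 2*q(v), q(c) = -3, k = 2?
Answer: 11449/324 ≈ 35.336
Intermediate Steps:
N = 16 (N = 4**2 = 16)
M(v, S) = -6 (M(v, S) = 2*(-3) = -6)
n = 1/18 (n = 1/(2 + 16) = 1/18 ≈ 0.055556)
(M(2 - 1*3, -11) + n)**2 = (-6 + 1/18)**2 = (-107/18)**2 = 11449/324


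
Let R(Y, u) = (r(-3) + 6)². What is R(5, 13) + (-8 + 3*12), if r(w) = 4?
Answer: 128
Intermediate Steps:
R(Y, u) = 100 (R(Y, u) = (4 + 6)² = 10² = 100)
R(5, 13) + (-8 + 3*12) = 100 + (-8 + 3*12) = 100 + (-8 + 36) = 100 + 28 = 128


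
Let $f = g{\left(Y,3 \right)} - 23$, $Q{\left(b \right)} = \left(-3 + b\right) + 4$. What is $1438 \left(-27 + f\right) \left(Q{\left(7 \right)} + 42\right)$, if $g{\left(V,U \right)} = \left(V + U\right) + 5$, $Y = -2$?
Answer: $-3163600$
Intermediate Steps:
$Q{\left(b \right)} = 1 + b$
$g{\left(V,U \right)} = 5 + U + V$ ($g{\left(V,U \right)} = \left(U + V\right) + 5 = 5 + U + V$)
$f = -17$ ($f = \left(5 + 3 - 2\right) - 23 = 6 - 23 = -17$)
$1438 \left(-27 + f\right) \left(Q{\left(7 \right)} + 42\right) = 1438 \left(-27 - 17\right) \left(\left(1 + 7\right) + 42\right) = 1438 \left(- 44 \left(8 + 42\right)\right) = 1438 \left(\left(-44\right) 50\right) = 1438 \left(-2200\right) = -3163600$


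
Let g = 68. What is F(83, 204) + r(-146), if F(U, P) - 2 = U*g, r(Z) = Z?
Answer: 5500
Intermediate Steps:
F(U, P) = 2 + 68*U (F(U, P) = 2 + U*68 = 2 + 68*U)
F(83, 204) + r(-146) = (2 + 68*83) - 146 = (2 + 5644) - 146 = 5646 - 146 = 5500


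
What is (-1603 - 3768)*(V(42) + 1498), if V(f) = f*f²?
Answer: -405972406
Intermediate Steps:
V(f) = f³
(-1603 - 3768)*(V(42) + 1498) = (-1603 - 3768)*(42³ + 1498) = -5371*(74088 + 1498) = -5371*75586 = -405972406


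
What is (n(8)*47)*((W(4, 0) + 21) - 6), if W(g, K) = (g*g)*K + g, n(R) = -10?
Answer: -8930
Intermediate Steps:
W(g, K) = g + K*g² (W(g, K) = g²*K + g = K*g² + g = g + K*g²)
(n(8)*47)*((W(4, 0) + 21) - 6) = (-10*47)*((4*(1 + 0*4) + 21) - 6) = -470*((4*(1 + 0) + 21) - 6) = -470*((4*1 + 21) - 6) = -470*((4 + 21) - 6) = -470*(25 - 6) = -470*19 = -8930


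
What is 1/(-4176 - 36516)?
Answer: -1/40692 ≈ -2.4575e-5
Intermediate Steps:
1/(-4176 - 36516) = 1/(-40692) = -1/40692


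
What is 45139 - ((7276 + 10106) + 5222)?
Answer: 22535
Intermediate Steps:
45139 - ((7276 + 10106) + 5222) = 45139 - (17382 + 5222) = 45139 - 1*22604 = 45139 - 22604 = 22535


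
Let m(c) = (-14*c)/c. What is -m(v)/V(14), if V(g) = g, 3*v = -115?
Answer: 1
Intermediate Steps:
v = -115/3 (v = (1/3)*(-115) = -115/3 ≈ -38.333)
m(c) = -14
-m(v)/V(14) = -(-14)/14 = -1*(-1) = 1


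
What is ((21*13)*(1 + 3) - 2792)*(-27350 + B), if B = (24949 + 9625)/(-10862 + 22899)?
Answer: 559601539200/12037 ≈ 4.6490e+7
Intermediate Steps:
B = 34574/12037 ≈ 2.8723
((21*13)*(1 + 3) - 2792)*(-27350 + B) = ((21*13)*(1 + 3) - 2792)*(-27350 + 34574/12037) = (273*4 - 2792)*(-329177376/12037) = (1092 - 2792)*(-329177376/12037) = -1700*(-329177376/12037) = 559601539200/12037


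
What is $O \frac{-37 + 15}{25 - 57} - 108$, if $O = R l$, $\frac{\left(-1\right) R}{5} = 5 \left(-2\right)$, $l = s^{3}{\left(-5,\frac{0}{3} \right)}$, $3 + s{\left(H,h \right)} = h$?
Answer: $- \frac{8289}{8} \approx -1036.1$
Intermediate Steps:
$s{\left(H,h \right)} = -3 + h$
$l = -27$ ($l = \left(-3 + \frac{0}{3}\right)^{3} = \left(-3 + 0 \cdot \frac{1}{3}\right)^{3} = \left(-3 + 0\right)^{3} = \left(-3\right)^{3} = -27$)
$R = 50$ ($R = - 5 \cdot 5 \left(-2\right) = \left(-5\right) \left(-10\right) = 50$)
$O = -1350$ ($O = 50 \left(-27\right) = -1350$)
$O \frac{-37 + 15}{25 - 57} - 108 = - 1350 \frac{-37 + 15}{25 - 57} - 108 = - 1350 \left(- \frac{22}{-32}\right) - 108 = - 1350 \left(\left(-22\right) \left(- \frac{1}{32}\right)\right) - 108 = \left(-1350\right) \frac{11}{16} - 108 = - \frac{7425}{8} - 108 = - \frac{8289}{8}$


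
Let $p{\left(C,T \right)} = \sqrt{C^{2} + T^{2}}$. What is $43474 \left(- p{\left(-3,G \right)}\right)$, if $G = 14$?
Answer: $- 43474 \sqrt{205} \approx -6.2245 \cdot 10^{5}$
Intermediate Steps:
$43474 \left(- p{\left(-3,G \right)}\right) = 43474 \left(- \sqrt{\left(-3\right)^{2} + 14^{2}}\right) = 43474 \left(- \sqrt{9 + 196}\right) = 43474 \left(- \sqrt{205}\right) = - 43474 \sqrt{205}$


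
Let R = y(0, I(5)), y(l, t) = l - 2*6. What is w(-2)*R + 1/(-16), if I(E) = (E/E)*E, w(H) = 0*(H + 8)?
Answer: -1/16 ≈ -0.062500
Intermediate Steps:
w(H) = 0 (w(H) = 0*(8 + H) = 0)
I(E) = E (I(E) = 1*E = E)
y(l, t) = -12 + l (y(l, t) = l - 12 = -12 + l)
R = -12 (R = -12 + 0 = -12)
w(-2)*R + 1/(-16) = 0*(-12) + 1/(-16) = 0 - 1/16 = -1/16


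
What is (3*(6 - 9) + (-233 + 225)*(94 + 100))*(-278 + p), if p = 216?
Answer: 96782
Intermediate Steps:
(3*(6 - 9) + (-233 + 225)*(94 + 100))*(-278 + p) = (3*(6 - 9) + (-233 + 225)*(94 + 100))*(-278 + 216) = (3*(-3) - 8*194)*(-62) = (-9 - 1552)*(-62) = -1561*(-62) = 96782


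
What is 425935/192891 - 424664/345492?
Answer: 5436939283/5553524781 ≈ 0.97901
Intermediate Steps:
425935/192891 - 424664/345492 = 425935*(1/192891) - 424664*1/345492 = 425935/192891 - 106166/86373 = 5436939283/5553524781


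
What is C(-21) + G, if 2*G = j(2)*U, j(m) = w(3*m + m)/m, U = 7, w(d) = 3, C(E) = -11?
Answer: -23/4 ≈ -5.7500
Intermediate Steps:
j(m) = 3/m
G = 21/4 (G = ((3/2)*7)/2 = (½)*(21/2) = 21/4 ≈ 5.2500)
C(-21) + G = -11 + 21/4 = -23/4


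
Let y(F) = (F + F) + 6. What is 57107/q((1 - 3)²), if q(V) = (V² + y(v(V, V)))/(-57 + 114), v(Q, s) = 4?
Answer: 1085033/10 ≈ 1.0850e+5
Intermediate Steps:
y(F) = 6 + 2*F (y(F) = 2*F + 6 = 6 + 2*F)
q(V) = 14/57 + V²/57 (q(V) = (V² + (6 + 2*4))/(-57 + 114) = (V² + (6 + 8))/57 = (V² + 14)*(1/57) = (14 + V²)*(1/57) = 14/57 + V²/57)
57107/q((1 - 3)²) = 57107/(14/57 + ((1 - 3)²)²/57) = 57107/(14/57 + ((-2)²)²/57) = 57107/(14/57 + (1/57)*4²) = 57107/(14/57 + (1/57)*16) = 57107/(14/57 + 16/57) = 57107/(10/19) = 57107*(19/10) = 1085033/10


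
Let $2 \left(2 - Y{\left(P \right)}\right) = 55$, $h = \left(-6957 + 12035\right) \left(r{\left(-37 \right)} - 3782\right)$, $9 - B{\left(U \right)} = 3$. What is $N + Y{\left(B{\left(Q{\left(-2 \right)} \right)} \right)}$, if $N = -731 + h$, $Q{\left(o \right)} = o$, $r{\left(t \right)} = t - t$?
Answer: $- \frac{38411505}{2} \approx -1.9206 \cdot 10^{7}$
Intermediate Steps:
$r{\left(t \right)} = 0$
$B{\left(U \right)} = 6$ ($B{\left(U \right)} = 9 - 3 = 6$)
$h = -19204996$ ($h = \left(-6957 + 12035\right) \left(0 - 3782\right) = 5078 \left(-3782\right) = -19204996$)
$Y{\left(P \right)} = - \frac{51}{2}$ ($Y{\left(P \right)} = 2 - \frac{55}{2} = - \frac{51}{2}$)
$N = -19205727$ ($N = -731 - 19204996 = -19205727$)
$N + Y{\left(B{\left(Q{\left(-2 \right)} \right)} \right)} = -19205727 - \frac{51}{2} = - \frac{38411505}{2}$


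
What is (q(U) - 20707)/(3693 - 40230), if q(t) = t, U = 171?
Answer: 20536/36537 ≈ 0.56206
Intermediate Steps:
(q(U) - 20707)/(3693 - 40230) = (171 - 20707)/(3693 - 40230) = -20536/(-36537) = -20536*(-1/36537) = 20536/36537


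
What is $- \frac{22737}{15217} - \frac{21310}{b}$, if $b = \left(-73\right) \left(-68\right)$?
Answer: $- \frac{218570369}{37768594} \approx -5.7871$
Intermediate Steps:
$b = 4964$
$- \frac{22737}{15217} - \frac{21310}{b} = - \frac{22737}{15217} - \frac{21310}{4964} = \left(-22737\right) \frac{1}{15217} - \frac{10655}{2482} = - \frac{22737}{15217} - \frac{10655}{2482} = - \frac{218570369}{37768594}$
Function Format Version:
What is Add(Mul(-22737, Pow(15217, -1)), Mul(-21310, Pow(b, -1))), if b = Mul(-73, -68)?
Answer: Rational(-218570369, 37768594) ≈ -5.7871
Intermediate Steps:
b = 4964
Add(Mul(-22737, Pow(15217, -1)), Mul(-21310, Pow(b, -1))) = Add(Mul(-22737, Pow(15217, -1)), Mul(-21310, Pow(4964, -1))) = Add(Mul(-22737, Rational(1, 15217)), Mul(-21310, Rational(1, 4964))) = Add(Rational(-22737, 15217), Rational(-10655, 2482)) = Rational(-218570369, 37768594)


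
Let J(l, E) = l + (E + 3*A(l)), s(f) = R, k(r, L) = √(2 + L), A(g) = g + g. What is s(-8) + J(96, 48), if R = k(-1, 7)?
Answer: 723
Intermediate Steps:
A(g) = 2*g
R = 3 (R = √(2 + 7) = √9 = 3)
s(f) = 3
J(l, E) = E + 7*l (J(l, E) = l + (E + 3*(2*l)) = l + (E + 6*l) = E + 7*l)
s(-8) + J(96, 48) = 3 + (48 + 7*96) = 3 + (48 + 672) = 3 + 720 = 723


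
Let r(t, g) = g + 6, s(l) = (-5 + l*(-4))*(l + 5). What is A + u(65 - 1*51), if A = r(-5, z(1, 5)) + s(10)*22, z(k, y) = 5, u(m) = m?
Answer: -14825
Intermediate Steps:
s(l) = (-5 - 4*l)*(5 + l)
r(t, g) = 6 + g
A = -14839 (A = (6 + 5) + (-25 - 25*10 - 4*10²)*22 = 11 + (-25 - 250 - 4*100)*22 = 11 + (-25 - 250 - 400)*22 = 11 - 675*22 = 11 - 14850 = -14839)
A + u(65 - 1*51) = -14839 + (65 - 1*51) = -14839 + (65 - 51) = -14839 + 14 = -14825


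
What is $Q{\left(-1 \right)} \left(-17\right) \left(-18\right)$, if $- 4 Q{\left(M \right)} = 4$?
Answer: $-306$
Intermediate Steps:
$Q{\left(M \right)} = -1$ ($Q{\left(M \right)} = \left(- \frac{1}{4}\right) 4 = -1$)
$Q{\left(-1 \right)} \left(-17\right) \left(-18\right) = \left(-1\right) \left(-17\right) \left(-18\right) = 17 \left(-18\right) = -306$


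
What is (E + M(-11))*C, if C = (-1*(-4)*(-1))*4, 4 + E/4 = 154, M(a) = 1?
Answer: -9616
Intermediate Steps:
E = 600 (E = -16 + 4*154 = -16 + 616 = 600)
C = -16 (C = (4*(-1))*4 = -4*4 = -16)
(E + M(-11))*C = (600 + 1)*(-16) = 601*(-16) = -9616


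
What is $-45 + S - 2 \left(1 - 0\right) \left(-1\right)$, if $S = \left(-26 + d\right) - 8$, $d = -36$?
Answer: $-185$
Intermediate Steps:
$S = -70$ ($S = \left(-26 - 36\right) - 8 = -62 - 8 = -70$)
$-45 + S - 2 \left(1 - 0\right) \left(-1\right) = -45 - 70 - 2 \left(1 - 0\right) \left(-1\right) = -45 - 70 - 2 \left(1 + 0\right) \left(-1\right) = -45 - 70 \left(-2\right) 1 \left(-1\right) = -45 - 70 \left(\left(-2\right) \left(-1\right)\right) = -45 - 140 = -185$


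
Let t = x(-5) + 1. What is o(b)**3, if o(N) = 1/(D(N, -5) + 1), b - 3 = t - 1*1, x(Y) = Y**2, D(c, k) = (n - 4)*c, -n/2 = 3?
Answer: -1/21717639 ≈ -4.6045e-8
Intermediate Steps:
n = -6 (n = -2*3 = -6)
D(c, k) = -10*c (D(c, k) = (-6 - 4)*c = -10*c)
t = 26 (t = (-5)**2 + 1 = 25 + 1 = 26)
b = 28 (b = 3 + (26 - 1*1) = 3 + (26 - 1) = 3 + 25 = 28)
o(N) = 1/(1 - 10*N) (o(N) = 1/(-10*N + 1) = 1/(1 - 10*N))
o(b)**3 = (-1/(-1 + 10*28))**3 = (-1/(-1 + 280))**3 = (-1/279)**3 = -1/21717639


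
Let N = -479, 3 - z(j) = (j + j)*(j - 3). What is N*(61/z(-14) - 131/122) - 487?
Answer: 5142173/57706 ≈ 89.110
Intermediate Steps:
z(j) = 3 - 2*j*(-3 + j) (z(j) = 3 - (j + j)*(j - 3) = 3 - 2*j*(-3 + j))
N*(61/z(-14) - 131/122) - 487 = -479*(61/(3 - 2*(-14)**2 + 6*(-14)) - 131/122) - 487 = -479*(61/(3 - 2*196 - 84) - 131*1/122) - 487 = -479*(61/(3 - 392 - 84) - 131/122) - 487 = -479*(61/(-473) - 131/122) - 487 = -479*(61*(-1/473) - 131/122) - 487 = -479*(-61/473 - 131/122) - 487 = -479*(-69405/57706) - 487 = 33244995/57706 - 487 = 5142173/57706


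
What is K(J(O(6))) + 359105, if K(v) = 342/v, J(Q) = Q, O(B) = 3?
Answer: 359219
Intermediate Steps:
K(J(O(6))) + 359105 = 342/3 + 359105 = 342*(⅓) + 359105 = 114 + 359105 = 359219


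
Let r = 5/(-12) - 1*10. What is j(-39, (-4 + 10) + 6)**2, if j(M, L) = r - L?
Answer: 72361/144 ≈ 502.51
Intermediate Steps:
r = -125/12 (r = 5*(-1/12) - 10 = -5/12 - 10 = -125/12 ≈ -10.417)
j(M, L) = -125/12 - L
j(-39, (-4 + 10) + 6)**2 = (-125/12 - ((-4 + 10) + 6))**2 = (-125/12 - (6 + 6))**2 = (-125/12 - 1*12)**2 = (-125/12 - 12)**2 = (-269/12)**2 = 72361/144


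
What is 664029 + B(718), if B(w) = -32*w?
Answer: 641053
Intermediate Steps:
664029 + B(718) = 664029 - 32*718 = 664029 - 22976 = 641053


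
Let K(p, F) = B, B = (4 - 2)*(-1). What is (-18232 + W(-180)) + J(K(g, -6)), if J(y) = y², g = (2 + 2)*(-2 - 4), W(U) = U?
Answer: -18408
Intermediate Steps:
g = -24 (g = 4*(-6) = -24)
B = -2 (B = 2*(-1) = -2)
K(p, F) = -2
(-18232 + W(-180)) + J(K(g, -6)) = (-18232 - 180) + (-2)² = -18412 + 4 = -18408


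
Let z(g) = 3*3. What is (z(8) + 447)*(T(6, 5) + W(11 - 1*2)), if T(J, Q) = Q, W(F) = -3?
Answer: 912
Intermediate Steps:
z(g) = 9
(z(8) + 447)*(T(6, 5) + W(11 - 1*2)) = (9 + 447)*(5 - 3) = 456*2 = 912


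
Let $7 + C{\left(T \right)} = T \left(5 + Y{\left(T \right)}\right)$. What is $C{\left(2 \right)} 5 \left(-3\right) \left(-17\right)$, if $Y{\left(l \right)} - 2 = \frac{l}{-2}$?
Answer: $1275$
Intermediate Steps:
$Y{\left(l \right)} = 2 - \frac{l}{2}$ ($Y{\left(l \right)} = 2 + \frac{l}{-2} = 2 + l \left(- \frac{1}{2}\right) = 2 - \frac{l}{2}$)
$C{\left(T \right)} = -7 + T \left(7 - \frac{T}{2}\right)$ ($C{\left(T \right)} = -7 + T \left(5 - \left(-2 + \frac{T}{2}\right)\right) = -7 + T \left(7 - \frac{T}{2}\right)$)
$C{\left(2 \right)} 5 \left(-3\right) \left(-17\right) = \left(-7 + 7 \cdot 2 - \frac{2^{2}}{2}\right) 5 \left(-3\right) \left(-17\right) = \left(-7 + 14 - 2\right) \left(-15\right) \left(-17\right) = 5 \left(-15\right) \left(-17\right) = \left(-75\right) \left(-17\right) = 1275$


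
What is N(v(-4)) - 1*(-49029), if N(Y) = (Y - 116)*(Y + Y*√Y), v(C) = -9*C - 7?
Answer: 46506 - 2523*√29 ≈ 32919.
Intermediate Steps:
v(C) = -7 - 9*C
N(Y) = (-116 + Y)*(Y + Y^(3/2))
N(v(-4)) - 1*(-49029) = ((-7 - 9*(-4))² + (-7 - 9*(-4))^(5/2) - 116*(-7 - 9*(-4)) - 116*(-7 - 9*(-4))^(3/2)) - 1*(-49029) = ((-7 + 36)² + (-7 + 36)^(5/2) - 116*(-7 + 36) - 116*(-7 + 36)^(3/2)) + 49029 = (29² + 29^(5/2) - 116*29 - 3364*√29) + 49029 = (841 + 841*√29 - 3364 - 3364*√29) + 49029 = (-2523 - 2523*√29) + 49029 = 46506 - 2523*√29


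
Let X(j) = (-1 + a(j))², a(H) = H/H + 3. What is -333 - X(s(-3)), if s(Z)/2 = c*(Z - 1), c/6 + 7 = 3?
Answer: -342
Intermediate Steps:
c = -24 (c = -42 + 6*3 = -42 + 18 = -24)
s(Z) = 48 - 48*Z (s(Z) = 2*(-24*(Z - 1)) = 2*(-24*(-1 + Z)) = 2*(24 - 24*Z) = 48 - 48*Z)
a(H) = 4 (a(H) = 1 + 3 = 4)
X(j) = 9 (X(j) = (-1 + 4)² = 3² = 9)
-333 - X(s(-3)) = -333 - 1*9 = -333 - 9 = -342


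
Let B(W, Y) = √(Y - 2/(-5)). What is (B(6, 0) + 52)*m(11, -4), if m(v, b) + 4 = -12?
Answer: -832 - 16*√10/5 ≈ -842.12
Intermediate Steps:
m(v, b) = -16 (m(v, b) = -4 - 12 = -16)
B(W, Y) = √(⅖ + Y) (B(W, Y) = √(Y - 2*(-⅕)) = √(Y + ⅖) = √(⅖ + Y))
(B(6, 0) + 52)*m(11, -4) = (√(10 + 25*0)/5 + 52)*(-16) = (√(10 + 0)/5 + 52)*(-16) = (√10/5 + 52)*(-16) = (52 + √10/5)*(-16) = -832 - 16*√10/5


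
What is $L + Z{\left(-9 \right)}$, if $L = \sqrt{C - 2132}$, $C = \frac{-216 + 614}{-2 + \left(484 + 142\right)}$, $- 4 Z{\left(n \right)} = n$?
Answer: $\frac{9}{4} + \frac{i \sqrt{51868830}}{156} \approx 2.25 + 46.167 i$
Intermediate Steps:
$Z{\left(n \right)} = - \frac{n}{4}$
$C = \frac{199}{312}$ ($C = \frac{398}{-2 + 626} = \frac{398}{624} = 398 \cdot \frac{1}{624} = \frac{199}{312} \approx 0.63782$)
$L = \frac{i \sqrt{51868830}}{156}$ ($L = \sqrt{\frac{199}{312} - 2132} = \sqrt{- \frac{664985}{312}} = \frac{i \sqrt{51868830}}{156} \approx 46.167 i$)
$L + Z{\left(-9 \right)} = \frac{i \sqrt{51868830}}{156} - - \frac{9}{4} = \frac{i \sqrt{51868830}}{156} + \frac{9}{4} = \frac{9}{4} + \frac{i \sqrt{51868830}}{156}$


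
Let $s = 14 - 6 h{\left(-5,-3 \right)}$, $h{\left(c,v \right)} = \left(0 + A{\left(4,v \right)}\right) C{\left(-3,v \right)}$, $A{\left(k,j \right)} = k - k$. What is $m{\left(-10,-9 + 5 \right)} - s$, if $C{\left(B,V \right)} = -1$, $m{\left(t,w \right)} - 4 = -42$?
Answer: $-52$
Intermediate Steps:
$m{\left(t,w \right)} = -38$ ($m{\left(t,w \right)} = 4 - 42 = -38$)
$A{\left(k,j \right)} = 0$
$h{\left(c,v \right)} = 0$ ($h{\left(c,v \right)} = \left(0 + 0\right) \left(-1\right) = 0 \left(-1\right) = 0$)
$s = 14$ ($s = 14 - 0 = 14 + 0 = 14$)
$m{\left(-10,-9 + 5 \right)} - s = -38 - 14 = -52$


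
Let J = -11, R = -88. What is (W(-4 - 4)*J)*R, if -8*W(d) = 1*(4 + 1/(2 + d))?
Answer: -2783/6 ≈ -463.83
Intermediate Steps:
W(d) = -½ - 1/(8*(2 + d)) (W(d) = -(4 + 1/(2 + d))/8 = -½ - 1/(8*(2 + d)))
(W(-4 - 4)*J)*R = (((-9 - 4*(-4 - 4))/(8*(2 + (-4 - 4))))*(-11))*(-88) = (((-9 - 4*(-8))/(8*(2 - 8)))*(-11))*(-88) = (((⅛)*(-9 + 32)/(-6))*(-11))*(-88) = (((⅛)*(-⅙)*23)*(-11))*(-88) = -23/48*(-11)*(-88) = (253/48)*(-88) = -2783/6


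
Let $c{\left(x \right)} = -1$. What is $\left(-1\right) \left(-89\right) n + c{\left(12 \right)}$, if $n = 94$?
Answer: $8365$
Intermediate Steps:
$\left(-1\right) \left(-89\right) n + c{\left(12 \right)} = \left(-1\right) \left(-89\right) 94 - 1 = 89 \cdot 94 - 1 = 8366 - 1 = 8365$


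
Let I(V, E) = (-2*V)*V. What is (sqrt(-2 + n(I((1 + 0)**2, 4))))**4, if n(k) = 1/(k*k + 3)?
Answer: 169/49 ≈ 3.4490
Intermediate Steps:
I(V, E) = -2*V**2
n(k) = 1/(3 + k**2) (n(k) = 1/(k**2 + 3) = 1/(3 + k**2))
(sqrt(-2 + n(I((1 + 0)**2, 4))))**4 = (sqrt(-2 + 1/(3 + (-2*(1 + 0)**4)**2)))**4 = (sqrt(-2 + 1/(3 + (-2*(1**2)**2)**2)))**4 = (sqrt(-2 + 1/(3 + (-2*1**2)**2)))**4 = (sqrt(-2 + 1/(3 + (-2*1)**2)))**4 = (sqrt(-2 + 1/(3 + (-2)**2)))**4 = (sqrt(-2 + 1/(3 + 4)))**4 = (sqrt(-2 + 1/7))**4 = (sqrt(-13/7))**4 = (I*sqrt(91)/7)**4 = 169/49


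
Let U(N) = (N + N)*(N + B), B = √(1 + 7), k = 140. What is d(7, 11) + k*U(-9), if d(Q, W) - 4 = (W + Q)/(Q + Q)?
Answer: 158797/7 - 5040*√2 ≈ 15558.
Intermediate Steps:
B = 2*√2 (B = √8 = 2*√2 ≈ 2.8284)
d(Q, W) = 4 + (Q + W)/(2*Q) (d(Q, W) = 4 + (W + Q)/(Q + Q) = 4 + (Q + W)/((2*Q)) = 4 + (Q + W)*(1/(2*Q)) = 4 + (Q + W)/(2*Q))
U(N) = 2*N*(N + 2*√2) (U(N) = (N + N)*(N + 2*√2) = (2*N)*(N + 2*√2) = 2*N*(N + 2*√2))
d(7, 11) + k*U(-9) = (½)*(11 + 9*7)/7 + 140*(2*(-9)*(-9 + 2*√2)) = (½)*(⅐)*(11 + 63) + 140*(162 - 36*√2) = (½)*(⅐)*74 + (22680 - 5040*√2) = 37/7 + (22680 - 5040*√2) = 158797/7 - 5040*√2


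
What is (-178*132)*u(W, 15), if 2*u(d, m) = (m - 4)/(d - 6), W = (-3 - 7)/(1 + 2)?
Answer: 96921/7 ≈ 13846.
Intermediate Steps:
W = -10/3 ≈ -3.3333
u(d, m) = (-4 + m)/(2*(-6 + d)) (u(d, m) = ((m - 4)/(d - 6))/2 = ((-4 + m)/(-6 + d))/2 = (-4 + m)/(2*(-6 + d)))
(-178*132)*u(W, 15) = (-178*132)*((-4 + 15)/(2*(-6 - 10/3))) = -11748*11/(-28/3) = -11748*(-3)*11/28 = -23496*(-33/56) = 96921/7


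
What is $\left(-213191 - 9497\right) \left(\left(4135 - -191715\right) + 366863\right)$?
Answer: $-125309432544$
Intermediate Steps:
$\left(-213191 - 9497\right) \left(\left(4135 - -191715\right) + 366863\right) = - 222688 \left(\left(4135 + 191715\right) + 366863\right) = - 222688 \left(195850 + 366863\right) = \left(-222688\right) 562713 = -125309432544$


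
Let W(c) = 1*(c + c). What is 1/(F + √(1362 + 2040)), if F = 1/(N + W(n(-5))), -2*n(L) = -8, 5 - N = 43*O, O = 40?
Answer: 1707/9912914297 + 26224641*√42/9912914297 ≈ 0.017145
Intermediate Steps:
N = -1715 (N = 5 - 43*40 = 5 - 1*1720 = 5 - 1720 = -1715)
n(L) = 4 (n(L) = -½*(-8) = 4)
W(c) = 2*c (W(c) = 1*(2*c) = 2*c)
F = -1/1707 (F = 1/(-1715 + 2*4) = 1/(-1715 + 8) = 1/(-1707) = -1/1707 ≈ -0.00058582)
1/(F + √(1362 + 2040)) = 1/(-1/1707 + √(1362 + 2040)) = 1/(-1/1707 + √3402) = 1/(-1/1707 + 9*√42)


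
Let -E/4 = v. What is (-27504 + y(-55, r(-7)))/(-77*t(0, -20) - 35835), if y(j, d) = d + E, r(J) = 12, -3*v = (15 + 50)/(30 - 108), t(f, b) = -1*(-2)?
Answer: 247438/323901 ≈ 0.76393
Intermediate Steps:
t(f, b) = 2
v = 5/18 (v = -(15 + 50)/(3*(30 - 108)) = -65/(3*(-78)) = -65*(-1)/(3*78) = -⅓*(-⅚) = 5/18 ≈ 0.27778)
E = -10/9 (E = -4*5/18 = -10/9 ≈ -1.1111)
y(j, d) = -10/9 + d (y(j, d) = d - 10/9 = -10/9 + d)
(-27504 + y(-55, r(-7)))/(-77*t(0, -20) - 35835) = (-27504 + (-10/9 + 12))/(-77*2 - 35835) = (-27504 + 98/9)/(-154 - 35835) = -247438/9/(-35989) = -247438/9*(-1/35989) = 247438/323901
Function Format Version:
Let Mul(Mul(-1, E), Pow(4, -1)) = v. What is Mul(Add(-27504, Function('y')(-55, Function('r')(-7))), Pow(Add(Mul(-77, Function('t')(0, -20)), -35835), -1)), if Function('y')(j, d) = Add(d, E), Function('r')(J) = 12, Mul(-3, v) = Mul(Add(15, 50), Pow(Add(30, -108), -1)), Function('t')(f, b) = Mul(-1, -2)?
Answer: Rational(247438, 323901) ≈ 0.76393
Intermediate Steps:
Function('t')(f, b) = 2
v = Rational(5, 18) (v = Mul(Rational(-1, 3), Mul(Add(15, 50), Pow(Add(30, -108), -1))) = Mul(Rational(-1, 3), Mul(65, Pow(-78, -1))) = Mul(Rational(-1, 3), Mul(65, Rational(-1, 78))) = Mul(Rational(-1, 3), Rational(-5, 6)) = Rational(5, 18) ≈ 0.27778)
E = Rational(-10, 9) (E = Mul(-4, Rational(5, 18)) = Rational(-10, 9) ≈ -1.1111)
Function('y')(j, d) = Add(Rational(-10, 9), d) (Function('y')(j, d) = Add(d, Rational(-10, 9)) = Add(Rational(-10, 9), d))
Mul(Add(-27504, Function('y')(-55, Function('r')(-7))), Pow(Add(Mul(-77, Function('t')(0, -20)), -35835), -1)) = Mul(Add(-27504, Add(Rational(-10, 9), 12)), Pow(Add(Mul(-77, 2), -35835), -1)) = Mul(Add(-27504, Rational(98, 9)), Pow(Add(-154, -35835), -1)) = Mul(Rational(-247438, 9), Pow(-35989, -1)) = Mul(Rational(-247438, 9), Rational(-1, 35989)) = Rational(247438, 323901)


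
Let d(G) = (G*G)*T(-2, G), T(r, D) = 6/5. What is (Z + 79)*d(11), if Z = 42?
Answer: 87846/5 ≈ 17569.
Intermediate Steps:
T(r, D) = 6/5 (T(r, D) = 6*(1/5) = 6/5)
d(G) = 6*G**2/5 (d(G) = (G*G)*(6/5) = G**2*(6/5) = 6*G**2/5)
(Z + 79)*d(11) = (42 + 79)*((6/5)*11**2) = 121*((6/5)*121) = 121*(726/5) = 87846/5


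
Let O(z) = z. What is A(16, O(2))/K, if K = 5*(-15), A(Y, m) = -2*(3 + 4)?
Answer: 14/75 ≈ 0.18667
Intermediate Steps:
A(Y, m) = -14 (A(Y, m) = -2*7 = -14)
K = -75
A(16, O(2))/K = -14/(-75) = -14*(-1/75) = 14/75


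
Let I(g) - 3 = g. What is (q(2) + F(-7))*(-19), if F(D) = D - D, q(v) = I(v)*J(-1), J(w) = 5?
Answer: -475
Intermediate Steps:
I(g) = 3 + g
q(v) = 15 + 5*v (q(v) = (3 + v)*5 = 15 + 5*v)
F(D) = 0
(q(2) + F(-7))*(-19) = ((15 + 5*2) + 0)*(-19) = ((15 + 10) + 0)*(-19) = (25 + 0)*(-19) = 25*(-19) = -475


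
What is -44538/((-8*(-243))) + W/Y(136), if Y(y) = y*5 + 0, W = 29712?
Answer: 572381/27540 ≈ 20.784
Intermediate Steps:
Y(y) = 5*y (Y(y) = 5*y + 0 = 5*y)
-44538/((-8*(-243))) + W/Y(136) = -44538/((-8*(-243))) + 29712/((5*136)) = -44538/1944 + 29712/680 = -44538*1/1944 + 29712*(1/680) = -7423/324 + 3714/85 = 572381/27540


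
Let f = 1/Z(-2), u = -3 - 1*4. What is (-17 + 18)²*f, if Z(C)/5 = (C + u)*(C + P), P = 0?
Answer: 1/90 ≈ 0.011111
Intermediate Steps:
u = -7 (u = -3 - 4 = -7)
Z(C) = 5*C*(-7 + C) (Z(C) = 5*((C - 7)*(C + 0)) = 5*((-7 + C)*C) = 5*(C*(-7 + C)) = 5*C*(-7 + C))
f = 1/90 (f = 1/(5*(-2)*(-7 - 2)) = 1/(5*(-2)*(-9)) = 1/90 ≈ 0.011111)
(-17 + 18)²*f = (-17 + 18)²*(1/90) = 1²*(1/90) = 1*(1/90) = 1/90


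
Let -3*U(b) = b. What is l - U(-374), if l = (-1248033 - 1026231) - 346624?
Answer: -7863038/3 ≈ -2.6210e+6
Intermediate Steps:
U(b) = -b/3
l = -2620888 (l = -2274264 - 346624 = -2620888)
l - U(-374) = -2620888 - (-1)*(-374)/3 = -2620888 - 1*374/3 = -2620888 - 374/3 = -7863038/3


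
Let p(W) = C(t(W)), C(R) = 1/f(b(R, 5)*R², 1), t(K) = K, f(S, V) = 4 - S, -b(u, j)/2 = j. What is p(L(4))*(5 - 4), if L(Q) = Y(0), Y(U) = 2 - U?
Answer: 1/44 ≈ 0.022727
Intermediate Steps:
b(u, j) = -2*j
L(Q) = 2 (L(Q) = 2 - 1*0 = 2 + 0 = 2)
C(R) = 1/(4 + 10*R²) (C(R) = 1/(4 - (-2*5)*R²) = 1/(4 - (-10)*R²) = 1/(4 + 10*R²))
p(W) = 1/(2*(2 + 5*W²))
p(L(4))*(5 - 4) = (1/(2*(2 + 5*2²)))*(5 - 4) = (1/(2*(2 + 5*4)))*1 = (1/(2*(2 + 20)))*1 = ((½)/22)*1 = ((½)*(1/22))*1 = (1/44)*1 = 1/44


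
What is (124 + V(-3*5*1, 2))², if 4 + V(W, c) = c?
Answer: 14884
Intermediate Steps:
V(W, c) = -4 + c
(124 + V(-3*5*1, 2))² = (124 + (-4 + 2))² = (124 - 2)² = 122² = 14884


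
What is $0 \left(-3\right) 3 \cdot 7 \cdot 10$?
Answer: $0$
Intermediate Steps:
$0 \left(-3\right) 3 \cdot 7 \cdot 10 = 0 \cdot 3 \cdot 7 \cdot 10 = 0 \cdot 7 \cdot 10 = 0 \cdot 10 = 0$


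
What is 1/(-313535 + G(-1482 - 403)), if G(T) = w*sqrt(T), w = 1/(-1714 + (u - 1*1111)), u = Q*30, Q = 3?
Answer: -469062469075/147067501241430502 + 547*I*sqrt(1885)/147067501241430502 ≈ -3.1894e-6 + 1.6148e-13*I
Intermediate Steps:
u = 90 (u = 3*30 = 90)
w = -1/2735 (w = 1/(-1714 + (90 - 1*1111)) = 1/(-1714 + (90 - 1111)) = 1/(-1714 - 1021) = 1/(-2735) = -1/2735 ≈ -0.00036563)
G(T) = -sqrt(T)/2735
1/(-313535 + G(-1482 - 403)) = 1/(-313535 - sqrt(-1482 - 403)/2735) = 1/(-313535 - I*sqrt(1885)/2735)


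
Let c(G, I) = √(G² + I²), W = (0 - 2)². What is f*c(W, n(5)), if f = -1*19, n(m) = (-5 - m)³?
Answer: -76*√62501 ≈ -19000.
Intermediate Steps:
f = -19
W = 4 (W = (-2)² = 4)
f*c(W, n(5)) = -19*√(4² + (-(5 + 5)³)²) = -19*√(16 + (-1*10³)²) = -19*√(16 + (-1*1000)²) = -19*√(16 + (-1000)²) = -19*√(16 + 1000000) = -76*√62501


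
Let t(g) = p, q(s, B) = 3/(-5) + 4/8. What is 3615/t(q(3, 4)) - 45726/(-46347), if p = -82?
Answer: -54598291/1266818 ≈ -43.099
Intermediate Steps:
q(s, B) = -⅒ (q(s, B) = 3*(-⅕) + 4*(⅛) = -⅗ + ½ = -⅒)
t(g) = -82
3615/t(q(3, 4)) - 45726/(-46347) = 3615/(-82) - 45726/(-46347) = 3615*(-1/82) - 45726*(-1/46347) = -3615/82 + 15242/15449 = -54598291/1266818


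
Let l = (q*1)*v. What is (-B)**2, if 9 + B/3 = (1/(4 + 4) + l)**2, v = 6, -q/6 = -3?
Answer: 5030811244809/4096 ≈ 1.2282e+9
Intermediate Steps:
q = 18 (q = -6*(-3) = 18)
l = 108 (l = (18*1)*6 = 18*6 = 108)
B = 2242947/64 (B = -27 + 3*(1/(4 + 4) + 108)**2 = -27 + 3*(1/8 + 108)**2 = -27 + 3*(865/8)**2 = -27 + 3*(748225/64) = -27 + 2244675/64 = 2242947/64 ≈ 35046.)
(-B)**2 = (-1*2242947/64)**2 = (-2242947/64)**2 = 5030811244809/4096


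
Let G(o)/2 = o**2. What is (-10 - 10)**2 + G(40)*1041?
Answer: 3331600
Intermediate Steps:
G(o) = 2*o**2
(-10 - 10)**2 + G(40)*1041 = (-10 - 10)**2 + (2*40**2)*1041 = (-20)**2 + (2*1600)*1041 = 400 + 3200*1041 = 400 + 3331200 = 3331600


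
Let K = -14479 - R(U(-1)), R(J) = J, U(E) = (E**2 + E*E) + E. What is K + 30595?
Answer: 16115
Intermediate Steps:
U(E) = E + 2*E**2 (U(E) = (E**2 + E**2) + E = 2*E**2 + E = E + 2*E**2)
K = -14480 (K = -14479 - (-1)*(1 + 2*(-1)) = -14479 - (-1)*(1 - 2) = -14479 - (-1)*(-1) = -14479 - 1*1 = -14479 - 1 = -14480)
K + 30595 = -14480 + 30595 = 16115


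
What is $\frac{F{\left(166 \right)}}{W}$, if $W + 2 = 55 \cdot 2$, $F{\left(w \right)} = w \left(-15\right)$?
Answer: $- \frac{415}{18} \approx -23.056$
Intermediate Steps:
$F{\left(w \right)} = - 15 w$
$W = 108$ ($W = -2 + 55 \cdot 2 = -2 + 110 = 108$)
$\frac{F{\left(166 \right)}}{W} = \frac{\left(-15\right) 166}{108} = \left(-2490\right) \frac{1}{108} = - \frac{415}{18}$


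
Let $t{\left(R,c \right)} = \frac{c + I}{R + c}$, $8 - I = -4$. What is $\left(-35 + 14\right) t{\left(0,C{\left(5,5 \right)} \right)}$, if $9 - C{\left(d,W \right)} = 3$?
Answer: $-63$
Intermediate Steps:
$I = 12$ ($I = 8 - -4 = 8 + 4 = 12$)
$C{\left(d,W \right)} = 6$ ($C{\left(d,W \right)} = 9 - 3 = 6$)
$t{\left(R,c \right)} = \frac{12 + c}{R + c}$ ($t{\left(R,c \right)} = \frac{c + 12}{R + c} = \frac{12 + c}{R + c}$)
$\left(-35 + 14\right) t{\left(0,C{\left(5,5 \right)} \right)} = \left(-35 + 14\right) \frac{12 + 6}{0 + 6} = - 21 \cdot \frac{1}{6} \cdot 18 = \left(-21\right) 3 = -63$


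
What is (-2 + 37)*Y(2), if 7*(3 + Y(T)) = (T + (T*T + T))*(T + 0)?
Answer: -25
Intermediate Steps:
Y(T) = -3 + T*(T² + 2*T)/7 (Y(T) = -3 + ((T + (T*T + T))*(T + 0))/7 = -3 + ((T + (T² + T))*T)/7 = -3 + ((T + (T + T²))*T)/7 = -3 + ((T² + 2*T)*T)/7 = -3 + (T*(T² + 2*T))/7 = -3 + T*(T² + 2*T)/7)
(-2 + 37)*Y(2) = (-2 + 37)*(-3 + (⅐)*2³ + (2/7)*2²) = 35*(-3 + (⅐)*8 + (2/7)*4) = 35*(-3 + 8/7 + 8/7) = 35*(-5/7) = -25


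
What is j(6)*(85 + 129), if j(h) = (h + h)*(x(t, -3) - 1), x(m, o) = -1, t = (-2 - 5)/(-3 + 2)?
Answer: -5136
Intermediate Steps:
t = 7 (t = -7/(-1) = -7*(-1) = 7)
j(h) = -4*h (j(h) = (h + h)*(-1 - 1) = (2*h)*(-2) = -4*h)
j(6)*(85 + 129) = (-4*6)*(85 + 129) = -24*214 = -5136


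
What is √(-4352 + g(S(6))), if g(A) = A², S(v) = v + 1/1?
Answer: I*√4303 ≈ 65.597*I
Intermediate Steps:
S(v) = 1 + v (S(v) = v + 1 = 1 + v)
√(-4352 + g(S(6))) = √(-4352 + (1 + 6)²) = √(-4352 + 7²) = √(-4352 + 49) = √(-4303) = I*√4303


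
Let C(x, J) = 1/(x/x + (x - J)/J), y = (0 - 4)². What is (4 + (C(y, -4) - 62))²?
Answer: 54289/16 ≈ 3393.1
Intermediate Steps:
y = 16 (y = (-4)² = 16)
C(x, J) = 1/(1 + (x - J)/J)
(4 + (C(y, -4) - 62))² = (4 + (-4/16 - 62))² = (4 + (-4*1/16 - 62))² = (4 + (-¼ - 62))² = (4 - 249/4)² = (-233/4)² = 54289/16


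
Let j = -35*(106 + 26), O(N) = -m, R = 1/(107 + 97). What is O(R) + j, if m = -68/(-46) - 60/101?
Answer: -10734314/2323 ≈ -4620.9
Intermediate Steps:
m = 2054/2323 (m = -68*(-1/46) - 60*1/101 = 34/23 - 60/101 = 2054/2323 ≈ 0.88420)
R = 1/204 ≈ 0.0049020
O(N) = -2054/2323 (O(N) = -1*2054/2323 = -2054/2323)
j = -4620 (j = -35*132 = -4620)
O(R) + j = -2054/2323 - 4620 = -10734314/2323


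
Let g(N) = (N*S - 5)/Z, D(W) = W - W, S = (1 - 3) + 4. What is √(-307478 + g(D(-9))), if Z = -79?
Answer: 3*I*√213218867/79 ≈ 554.51*I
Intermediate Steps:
S = 2 (S = -2 + 4 = 2)
D(W) = 0
g(N) = 5/79 - 2*N/79 (g(N) = (N*2 - 5)/(-79) = (2*N - 5)*(-1/79) = (-5 + 2*N)*(-1/79) = 5/79 - 2*N/79)
√(-307478 + g(D(-9))) = √(-307478 + (5/79 - 2/79*0)) = √(-307478 + (5/79 + 0)) = √(-307478 + 5/79) = √(-24290757/79) = 3*I*√213218867/79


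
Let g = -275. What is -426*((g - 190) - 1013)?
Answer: 629628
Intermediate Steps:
-426*((g - 190) - 1013) = -426*((-275 - 190) - 1013) = -426*(-465 - 1013) = -426*(-1478) = 629628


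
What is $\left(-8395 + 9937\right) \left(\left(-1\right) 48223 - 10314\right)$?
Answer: $-90264054$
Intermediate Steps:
$\left(-8395 + 9937\right) \left(\left(-1\right) 48223 - 10314\right) = 1542 \left(-48223 - 10314\right) = 1542 \left(-58537\right) = -90264054$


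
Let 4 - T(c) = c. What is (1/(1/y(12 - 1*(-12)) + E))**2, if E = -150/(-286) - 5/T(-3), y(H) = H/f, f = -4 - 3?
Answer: 577152576/133795489 ≈ 4.3137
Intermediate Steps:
f = -7
y(H) = -H/7 (y(H) = H/(-7) = H*(-1/7) = -H/7)
T(c) = 4 - c
E = -190/1001 (E = -150/(-286) - 5/(4 - 1*(-3)) = -150*(-1/286) - 5/(4 + 3) = 75/143 - 5/7 = -190/1001 ≈ -0.18981)
(1/(1/y(12 - 1*(-12)) + E))**2 = (1/(1/(-(12 - 1*(-12))/7) - 190/1001))**2 = (1/(1/(-(12 + 12)/7) - 190/1001))**2 = (1/(1/(-1/7*24) - 190/1001))**2 = (1/(1/(-24/7) - 190/1001))**2 = (1/(-7/24 - 190/1001))**2 = (1/(-11567/24024))**2 = (-24024/11567)**2 = 577152576/133795489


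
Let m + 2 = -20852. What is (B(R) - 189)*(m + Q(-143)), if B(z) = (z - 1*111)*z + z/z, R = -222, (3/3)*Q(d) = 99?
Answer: -1530432190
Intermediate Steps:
Q(d) = 99
m = -20854 (m = -2 - 20852 = -20854)
B(z) = 1 + z*(-111 + z) (B(z) = (z - 111)*z + 1 = (-111 + z)*z + 1 = z*(-111 + z) + 1 = 1 + z*(-111 + z))
(B(R) - 189)*(m + Q(-143)) = ((1 + (-222)² - 111*(-222)) - 189)*(-20854 + 99) = ((1 + 49284 + 24642) - 189)*(-20755) = (73927 - 189)*(-20755) = 73738*(-20755) = -1530432190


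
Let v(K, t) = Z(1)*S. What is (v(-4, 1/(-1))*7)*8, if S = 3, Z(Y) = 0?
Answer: 0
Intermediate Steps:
v(K, t) = 0 (v(K, t) = 0*3 = 0)
(v(-4, 1/(-1))*7)*8 = (0*7)*8 = 0*8 = 0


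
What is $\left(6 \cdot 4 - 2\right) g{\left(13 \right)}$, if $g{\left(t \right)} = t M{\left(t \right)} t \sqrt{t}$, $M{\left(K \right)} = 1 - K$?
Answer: $- 44616 \sqrt{13} \approx -1.6087 \cdot 10^{5}$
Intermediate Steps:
$g{\left(t \right)} = t^{\frac{5}{2}} \left(1 - t\right)$ ($g{\left(t \right)} = t \left(1 - t\right) t \sqrt{t} = t \left(1 - t\right) t^{\frac{3}{2}} = t^{\frac{5}{2}} \left(1 - t\right)$)
$\left(6 \cdot 4 - 2\right) g{\left(13 \right)} = \left(6 \cdot 4 - 2\right) 13^{\frac{5}{2}} \left(1 - 13\right) = \left(24 - 2\right) 169 \sqrt{13} \left(1 - 13\right) = 22 \cdot 169 \sqrt{13} \left(-12\right) = 22 \left(- 2028 \sqrt{13}\right) = - 44616 \sqrt{13}$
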